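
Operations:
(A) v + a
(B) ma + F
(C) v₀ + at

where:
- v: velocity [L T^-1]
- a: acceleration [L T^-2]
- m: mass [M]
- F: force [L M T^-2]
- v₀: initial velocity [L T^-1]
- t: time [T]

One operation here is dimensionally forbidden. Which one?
(A) v + a

(A) v + a: v [L T^-1] and a [L T^-2] — different dimensions cannot be added/subtracted ✗
(B) ma + F: ma [L M T^-2] and F [L M T^-2] — same dimensions ✓
(C) v₀ + at: v₀ [L T^-1] and at [L T^-1] — same dimensions ✓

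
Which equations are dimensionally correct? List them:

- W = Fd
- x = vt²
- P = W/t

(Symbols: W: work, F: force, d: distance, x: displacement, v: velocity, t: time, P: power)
Dimensionally correct: W = Fd, P = W/t
Dimensionally incorrect: x = vt²
Ordered (correct first, then incorrect): W = Fd, P = W/t, x = vt²

- W = Fd: LHS [L^2 M T^-2], RHS [L^2 M T^-2] → correct ✓
- x = vt²: LHS [L], RHS [L T] → incorrect ✗
- P = W/t: LHS [L^2 M T^-3], RHS [L^2 M T^-3] → correct ✓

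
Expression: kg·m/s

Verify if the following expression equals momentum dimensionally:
Yes

The expression kg·m/s has dimensions [L M T^-1], which is exactly momentum [L M T^-1].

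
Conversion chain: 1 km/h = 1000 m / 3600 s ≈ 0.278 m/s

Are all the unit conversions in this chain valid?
The chain is correct (no errors).

Correct: 1 km = 1000 m, 1 h = 3600 s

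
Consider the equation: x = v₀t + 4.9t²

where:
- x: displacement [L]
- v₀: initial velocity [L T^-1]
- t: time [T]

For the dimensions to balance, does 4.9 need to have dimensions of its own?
Yes

x has dimensions [L], while t² alone has dimensions [T^2]. For the equation to balance, the factor 4.9 must carry dimensions [L T^-2] — it is a dimensional constant (a numerical value of a physical quantity with its units suppressed), not a pure number.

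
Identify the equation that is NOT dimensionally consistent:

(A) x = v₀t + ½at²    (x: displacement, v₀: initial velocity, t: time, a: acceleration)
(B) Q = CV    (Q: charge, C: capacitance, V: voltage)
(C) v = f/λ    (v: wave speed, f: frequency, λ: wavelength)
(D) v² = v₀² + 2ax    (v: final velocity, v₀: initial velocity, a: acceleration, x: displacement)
(C) v = f/λ

The equation (C) v = f/λ is dimensionally incorrect.

LHS (v): [L T^-1]
RHS (f/λ): [L^-1 T^-1] ✗

The dimensions do not match. The other three equations balance.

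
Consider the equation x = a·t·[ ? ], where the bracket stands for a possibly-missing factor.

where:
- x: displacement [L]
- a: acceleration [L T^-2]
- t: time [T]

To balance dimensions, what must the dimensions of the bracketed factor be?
[T] — time (e.g. t)

x has dimensions [L]; a·t has dimensions [L T^-1].
The bracketed factor must supply [L] / [L T^-1] = [T].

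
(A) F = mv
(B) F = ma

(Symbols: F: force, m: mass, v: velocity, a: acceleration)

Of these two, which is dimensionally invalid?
(A)

(A) F = mv: LHS [L M T^-2], RHS [L M T^-1] ✗
(B) F = ma: LHS [L M T^-2], RHS [L M T^-2] ✓

Expression (A) F = mv is dimensionally incorrect.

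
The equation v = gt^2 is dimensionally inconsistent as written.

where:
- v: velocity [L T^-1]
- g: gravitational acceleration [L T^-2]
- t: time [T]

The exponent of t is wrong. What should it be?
The exponent of t should be 1: v = gt

The LHS v has dimensions [L T^-1]; t has dimensions [T].
As written, the RHS gt^2 (exponent 2 on t) has dimensions [L], which does not match.
With exponent 1, the RHS gt has dimensions [L T^-1], matching the LHS.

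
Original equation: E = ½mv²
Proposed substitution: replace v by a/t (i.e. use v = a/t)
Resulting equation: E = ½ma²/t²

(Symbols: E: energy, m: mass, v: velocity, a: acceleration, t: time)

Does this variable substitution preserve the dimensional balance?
No

[v] = [L T^-1] and [a/t] = [L T^-3]. These differ, so the substitution replaces a quantity by one of different dimensions and the result E = ½ma²/t² has LHS [L^2 M T^-2] vs RHS [L^2 M T^-6] — inconsistent.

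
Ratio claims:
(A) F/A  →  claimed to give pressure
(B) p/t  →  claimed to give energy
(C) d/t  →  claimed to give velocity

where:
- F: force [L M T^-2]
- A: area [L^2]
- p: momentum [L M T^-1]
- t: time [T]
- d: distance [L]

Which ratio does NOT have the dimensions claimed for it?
(B) p/t does not give energy

(A) F/A: [L^-1 M T^-2] = pressure [L^-1 M T^-2] ✓
(B) p/t: [L M T^-2] ≠ energy [L^2 M T^-2] ✗
(C) d/t: [L T^-1] = velocity [L T^-1] ✓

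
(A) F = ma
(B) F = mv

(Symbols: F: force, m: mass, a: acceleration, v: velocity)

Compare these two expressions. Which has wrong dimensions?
(B)

(A) F = ma: LHS [L M T^-2], RHS [L M T^-2] ✓
(B) F = mv: LHS [L M T^-2], RHS [L M T^-1] ✗

Expression (B) F = mv is dimensionally incorrect.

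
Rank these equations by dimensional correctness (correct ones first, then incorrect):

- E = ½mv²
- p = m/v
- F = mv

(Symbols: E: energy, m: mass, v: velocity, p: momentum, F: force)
Dimensionally correct: E = ½mv²
Dimensionally incorrect: p = m/v, F = mv
Ordered (correct first, then incorrect): E = ½mv², p = m/v, F = mv

- E = ½mv²: LHS [L^2 M T^-2], RHS [L^2 M T^-2] → correct ✓
- p = m/v: LHS [L M T^-1], RHS [L^-1 M T] → incorrect ✗
- F = mv: LHS [L M T^-2], RHS [L M T^-1] → incorrect ✗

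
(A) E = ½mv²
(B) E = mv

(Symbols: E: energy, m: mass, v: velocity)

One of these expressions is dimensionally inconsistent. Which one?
(B)

(A) E = ½mv²: LHS [L^2 M T^-2], RHS [L^2 M T^-2] ✓
(B) E = mv: LHS [L^2 M T^-2], RHS [L M T^-1] ✗

Expression (B) E = mv is dimensionally incorrect.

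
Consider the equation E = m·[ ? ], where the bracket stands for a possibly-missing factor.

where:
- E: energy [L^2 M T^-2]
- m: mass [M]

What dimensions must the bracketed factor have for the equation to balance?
[L^2 T^-2] — velocity squared (e.g. v²)

E has dimensions [L^2 M T^-2]; m has dimensions [M].
The bracketed factor must supply [L^2 M T^-2] / [M] = [L^2 T^-2].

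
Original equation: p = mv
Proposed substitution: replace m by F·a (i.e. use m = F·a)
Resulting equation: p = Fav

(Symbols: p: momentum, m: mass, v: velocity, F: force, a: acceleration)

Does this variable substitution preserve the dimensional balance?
No

[m] = [M] and [F·a] = [L^2 M T^-4]. These differ, so the substitution replaces a quantity by one of different dimensions and the result p = Fav has LHS [L M T^-1] vs RHS [L^3 M T^-5] — inconsistent.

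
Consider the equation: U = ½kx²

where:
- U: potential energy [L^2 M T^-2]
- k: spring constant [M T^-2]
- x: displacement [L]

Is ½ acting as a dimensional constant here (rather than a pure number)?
No

U has dimensions [L^2 M T^-2] and kx² already has dimensions [L^2 M T^-2], so the equation balances without ½ contributing any dimensions. ½ is a pure (dimensionless) number; changing or removing it would not affect dimensional consistency.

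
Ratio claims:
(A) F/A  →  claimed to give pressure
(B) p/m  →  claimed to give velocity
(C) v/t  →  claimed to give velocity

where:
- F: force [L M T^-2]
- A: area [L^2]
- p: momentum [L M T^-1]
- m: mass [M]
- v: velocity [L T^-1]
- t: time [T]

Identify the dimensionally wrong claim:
(C) v/t does not give velocity

(A) F/A: [L^-1 M T^-2] = pressure [L^-1 M T^-2] ✓
(B) p/m: [L T^-1] = velocity [L T^-1] ✓
(C) v/t: [L T^-2] ≠ velocity [L T^-1] ✗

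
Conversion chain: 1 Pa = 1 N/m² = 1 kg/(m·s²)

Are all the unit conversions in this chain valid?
The chain is correct (no errors).

Correct: Pascal is Newton per square meter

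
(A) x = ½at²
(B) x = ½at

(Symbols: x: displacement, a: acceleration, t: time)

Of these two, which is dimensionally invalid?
(B)

(A) x = ½at²: LHS [L], RHS [L] ✓
(B) x = ½at: LHS [L], RHS [L T^-1] ✗

Expression (B) x = ½at is dimensionally incorrect.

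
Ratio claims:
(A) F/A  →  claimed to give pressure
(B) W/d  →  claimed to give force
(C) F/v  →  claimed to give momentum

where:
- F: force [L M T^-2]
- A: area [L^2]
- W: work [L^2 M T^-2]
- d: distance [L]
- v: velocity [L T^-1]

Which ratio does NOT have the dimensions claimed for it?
(C) F/v does not give momentum

(A) F/A: [L^-1 M T^-2] = pressure [L^-1 M T^-2] ✓
(B) W/d: [L M T^-2] = force [L M T^-2] ✓
(C) F/v: [M T^-1] ≠ momentum [L M T^-1] ✗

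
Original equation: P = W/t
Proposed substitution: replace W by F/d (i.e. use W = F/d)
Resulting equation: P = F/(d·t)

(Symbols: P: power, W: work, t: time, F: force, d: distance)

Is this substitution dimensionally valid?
No

[W] = [L^2 M T^-2] and [F/d] = [M T^-2]. These differ, so the substitution replaces a quantity by one of different dimensions and the result P = F/(d·t) has LHS [L^2 M T^-3] vs RHS [M T^-3] — inconsistent.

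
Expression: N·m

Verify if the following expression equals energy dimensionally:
Yes

The expression N·m has dimensions [L^2 M T^-2], which is exactly energy [L^2 M T^-2].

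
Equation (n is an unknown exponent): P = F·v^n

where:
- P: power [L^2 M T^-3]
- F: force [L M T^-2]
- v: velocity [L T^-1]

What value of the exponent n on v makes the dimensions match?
n = 1

P has dimensions [L^2 M T^-3]; v has dimensions [L T^-1].
The rest of the RHS has dimensions [L M T^-2], so v^n must supply [L T^-1].
With n = 1: F·v^1 has dimensions [L^2 M T^-3], matching the LHS ✓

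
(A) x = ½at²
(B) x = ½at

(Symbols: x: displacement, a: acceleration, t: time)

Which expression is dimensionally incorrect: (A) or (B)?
(B)

(A) x = ½at²: LHS [L], RHS [L] ✓
(B) x = ½at: LHS [L], RHS [L T^-1] ✗

Expression (B) x = ½at is dimensionally incorrect.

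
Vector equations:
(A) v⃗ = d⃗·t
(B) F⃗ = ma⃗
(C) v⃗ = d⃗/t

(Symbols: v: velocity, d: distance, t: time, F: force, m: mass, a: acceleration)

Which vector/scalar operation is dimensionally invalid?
(A) v⃗ = d⃗·t

(A) v⃗ = d⃗·t: LHS [L T^-1], RHS [L T] ✗ — velocity is displacement per time; should be d⃗/t
(B) F⃗ = ma⃗: LHS [L M T^-2], RHS [L M T^-2] ✓ — Force and acceleration are vectors, mass is a scalar
(C) v⃗ = d⃗/t: LHS [L T^-1], RHS [L T^-1] ✓ — displacement (vector) divided by time (scalar)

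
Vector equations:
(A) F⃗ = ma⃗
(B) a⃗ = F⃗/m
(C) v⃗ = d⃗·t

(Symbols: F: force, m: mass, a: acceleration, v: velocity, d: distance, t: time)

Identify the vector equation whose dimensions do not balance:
(C) v⃗ = d⃗·t

(A) F⃗ = ma⃗: LHS [L M T^-2], RHS [L M T^-2] ✓ — Force and acceleration are vectors, mass is a scalar
(B) a⃗ = F⃗/m: LHS [L T^-2], RHS [L T^-2] ✓ — force (vector) divided by mass (scalar)
(C) v⃗ = d⃗·t: LHS [L T^-1], RHS [L T] ✗ — velocity is displacement per time; should be d⃗/t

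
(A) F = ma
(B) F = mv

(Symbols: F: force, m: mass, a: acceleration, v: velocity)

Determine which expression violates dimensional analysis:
(B)

(A) F = ma: LHS [L M T^-2], RHS [L M T^-2] ✓
(B) F = mv: LHS [L M T^-2], RHS [L M T^-1] ✗

Expression (B) F = mv is dimensionally incorrect.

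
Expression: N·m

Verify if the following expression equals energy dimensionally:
Yes

The expression N·m has dimensions [L^2 M T^-2], which is exactly energy [L^2 M T^-2].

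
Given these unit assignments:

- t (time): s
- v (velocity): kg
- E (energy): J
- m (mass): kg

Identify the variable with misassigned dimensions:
v

The variable v (velocity) should have units m/s, not kg.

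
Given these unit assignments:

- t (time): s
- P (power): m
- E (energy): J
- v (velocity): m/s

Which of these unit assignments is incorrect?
P

The variable P (power) should have units W, not m.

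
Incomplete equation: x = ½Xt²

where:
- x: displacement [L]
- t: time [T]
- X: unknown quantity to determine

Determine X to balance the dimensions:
X = a (acceleration), dimensions [L T^-2]

x has dimensions [L]; the rest of the RHS (½ t²) has dimensions [T^2].
So X must have dimensions [L T^-2] — X = a (acceleration).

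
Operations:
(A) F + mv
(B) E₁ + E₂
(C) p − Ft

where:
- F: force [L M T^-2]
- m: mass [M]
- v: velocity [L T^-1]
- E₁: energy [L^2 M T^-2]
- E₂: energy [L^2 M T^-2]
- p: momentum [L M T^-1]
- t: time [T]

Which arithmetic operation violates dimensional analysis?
(A) F + mv

(A) F + mv: F [L M T^-2] and mv [L M T^-1] — different dimensions cannot be added/subtracted ✗
(B) E₁ + E₂: E₁ [L^2 M T^-2] and E₂ [L^2 M T^-2] — same dimensions ✓
(C) p − Ft: p [L M T^-1] and Ft [L M T^-1] — same dimensions ✓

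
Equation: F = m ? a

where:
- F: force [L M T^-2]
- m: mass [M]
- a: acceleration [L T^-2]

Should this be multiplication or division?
multiplication (×): F = m × a

F [L M T^-2]; m [M]; a [L T^-2].
m × a → [L M T^-2] ✓
m ÷ a → [L^-1 M T^2] ✗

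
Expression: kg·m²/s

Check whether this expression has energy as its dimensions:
No

The expression kg·m²/s has dimensions [L^2 M T^-1], but energy has dimensions [L^2 M T^-2].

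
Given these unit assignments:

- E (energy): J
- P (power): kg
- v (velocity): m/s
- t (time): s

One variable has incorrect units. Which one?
P

The variable P (power) should have units W, not kg.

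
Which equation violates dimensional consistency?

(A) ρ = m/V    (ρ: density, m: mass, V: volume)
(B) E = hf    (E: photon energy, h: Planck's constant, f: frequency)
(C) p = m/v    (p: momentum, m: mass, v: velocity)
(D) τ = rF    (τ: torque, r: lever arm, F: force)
(C) p = m/v

The equation (C) p = m/v is dimensionally incorrect.

LHS (p): [L M T^-1]
RHS (m/v): [L^-1 M T] ✗

The dimensions do not match. The other three equations balance.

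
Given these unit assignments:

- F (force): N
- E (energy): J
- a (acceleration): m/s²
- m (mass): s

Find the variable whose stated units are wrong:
m

The variable m (mass) should have units kg, not s.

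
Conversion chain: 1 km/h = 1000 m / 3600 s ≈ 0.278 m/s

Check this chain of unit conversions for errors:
The chain is correct (no errors).

Correct: 1 km = 1000 m, 1 h = 3600 s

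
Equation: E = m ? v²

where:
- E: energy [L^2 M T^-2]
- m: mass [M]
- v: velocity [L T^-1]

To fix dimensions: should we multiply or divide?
multiplication (×): E = m × v²

E [L^2 M T^-2]; m [M]; v² [L^2 T^-2].
m × v² → [L^2 M T^-2] ✓
m ÷ v² → [L^-2 M T^2] ✗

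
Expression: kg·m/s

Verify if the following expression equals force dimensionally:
No

The expression kg·m/s has dimensions [L M T^-1], but force has dimensions [L M T^-2].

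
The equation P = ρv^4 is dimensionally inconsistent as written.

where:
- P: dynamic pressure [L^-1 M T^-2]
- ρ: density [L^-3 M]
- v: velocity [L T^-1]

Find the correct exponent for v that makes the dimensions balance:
The exponent of v should be 2: P = ρv^2

The LHS P has dimensions [L^-1 M T^-2]; v has dimensions [L T^-1].
As written, the RHS ρv^4 (exponent 4 on v) has dimensions [L M T^-4], which does not match.
With exponent 2, the RHS ρv^2 has dimensions [L^-1 M T^-2], matching the LHS.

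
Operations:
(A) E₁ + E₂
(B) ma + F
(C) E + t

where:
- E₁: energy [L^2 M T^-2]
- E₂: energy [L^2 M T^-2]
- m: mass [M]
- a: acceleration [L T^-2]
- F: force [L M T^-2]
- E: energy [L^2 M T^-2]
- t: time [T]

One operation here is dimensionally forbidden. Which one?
(C) E + t

(A) E₁ + E₂: E₁ [L^2 M T^-2] and E₂ [L^2 M T^-2] — same dimensions ✓
(B) ma + F: ma [L M T^-2] and F [L M T^-2] — same dimensions ✓
(C) E + t: E [L^2 M T^-2] and t [T] — different dimensions cannot be added/subtracted ✗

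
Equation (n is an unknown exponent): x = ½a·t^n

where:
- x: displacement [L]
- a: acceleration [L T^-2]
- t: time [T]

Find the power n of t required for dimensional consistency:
n = 2

x has dimensions [L]; t has dimensions [T].
The rest of the RHS has dimensions [L T^-2], so t^n must supply [T^2].
With n = 2: ½a·t^2 has dimensions [L], matching the LHS ✓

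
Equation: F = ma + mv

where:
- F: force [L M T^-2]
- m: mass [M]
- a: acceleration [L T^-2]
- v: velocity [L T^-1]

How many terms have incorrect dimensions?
1

LHS F: [L M T^-2]
- ma: [L M T^-2] ✓
- mv: [L M T^-1] ✗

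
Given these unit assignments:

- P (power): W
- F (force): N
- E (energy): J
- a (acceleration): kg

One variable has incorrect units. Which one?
a

The variable a (acceleration) should have units m/s², not kg.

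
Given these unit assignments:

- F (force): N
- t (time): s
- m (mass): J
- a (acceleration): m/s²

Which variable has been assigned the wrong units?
m

The variable m (mass) should have units kg, not J.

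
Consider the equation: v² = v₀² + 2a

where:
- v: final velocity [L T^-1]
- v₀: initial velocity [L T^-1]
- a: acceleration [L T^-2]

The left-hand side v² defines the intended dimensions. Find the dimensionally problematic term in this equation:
The term 2a

Checking each RHS term against the LHS:
- v₀²: [L^2 T^-2] — matches v² [L^2 T^-2] ✓
- 2a: [L T^-2] — does NOT match v² [L^2 T^-2] ✗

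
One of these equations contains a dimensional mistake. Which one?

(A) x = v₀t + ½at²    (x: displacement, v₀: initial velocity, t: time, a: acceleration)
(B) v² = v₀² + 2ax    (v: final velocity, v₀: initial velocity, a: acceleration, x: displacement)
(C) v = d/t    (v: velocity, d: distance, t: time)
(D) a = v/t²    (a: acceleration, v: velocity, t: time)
(D) a = v/t²

The equation (D) a = v/t² is dimensionally incorrect.

LHS (a): [L T^-2]
RHS (v/t²): [L T^-3] ✗

The dimensions do not match. The other three equations balance.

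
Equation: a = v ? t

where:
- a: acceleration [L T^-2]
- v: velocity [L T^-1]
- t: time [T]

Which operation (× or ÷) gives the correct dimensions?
division (÷): a = v ÷ t

a [L T^-2]; v [L T^-1]; t [T].
v × t → [L] ✗
v ÷ t → [L T^-2] ✓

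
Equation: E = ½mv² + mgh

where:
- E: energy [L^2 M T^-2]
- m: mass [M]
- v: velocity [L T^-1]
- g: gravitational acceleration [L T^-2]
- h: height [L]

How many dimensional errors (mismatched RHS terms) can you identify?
0

LHS E: [L^2 M T^-2]
- ½mv²: [L^2 M T^-2] ✓
- mgh: [L^2 M T^-2] ✓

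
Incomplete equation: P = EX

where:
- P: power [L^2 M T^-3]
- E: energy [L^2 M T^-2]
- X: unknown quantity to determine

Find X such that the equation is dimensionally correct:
X = f (inverse time / frequency (1/t)), dimensions [T^-1]

P has dimensions [L^2 M T^-3]; the rest of the RHS (E) has dimensions [L^2 M T^-2].
So X must have dimensions [T^-1] — X = f (inverse time / frequency (1/t)).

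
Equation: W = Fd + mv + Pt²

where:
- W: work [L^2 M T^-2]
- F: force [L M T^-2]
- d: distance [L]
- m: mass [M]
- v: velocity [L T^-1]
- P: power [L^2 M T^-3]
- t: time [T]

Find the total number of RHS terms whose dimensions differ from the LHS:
2

LHS W: [L^2 M T^-2]
- Fd: [L^2 M T^-2] ✓
- mv: [L M T^-1] ✗
- Pt²: [L^2 M T^-1] ✗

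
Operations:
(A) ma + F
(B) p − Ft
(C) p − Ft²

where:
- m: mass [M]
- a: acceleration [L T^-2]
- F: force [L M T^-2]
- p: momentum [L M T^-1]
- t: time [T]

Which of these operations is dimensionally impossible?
(C) p − Ft²

(A) ma + F: ma [L M T^-2] and F [L M T^-2] — same dimensions ✓
(B) p − Ft: p [L M T^-1] and Ft [L M T^-1] — same dimensions ✓
(C) p − Ft²: p [L M T^-1] and Ft² [L M] — different dimensions cannot be added/subtracted ✗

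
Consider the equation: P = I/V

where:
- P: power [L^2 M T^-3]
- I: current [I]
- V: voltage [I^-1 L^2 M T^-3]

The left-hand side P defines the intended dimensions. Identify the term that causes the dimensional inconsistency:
The right-hand side term I/V

P has dimensions [L^2 M T^-3], but I/V has dimensions [I^2 L^-2 M^-1 T^3], so the term I/V is dimensionally wrong for P.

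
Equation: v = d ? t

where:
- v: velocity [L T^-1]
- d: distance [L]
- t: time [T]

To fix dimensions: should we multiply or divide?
division (÷): v = d ÷ t

v [L T^-1]; d [L]; t [T].
d × t → [L T] ✗
d ÷ t → [L T^-1] ✓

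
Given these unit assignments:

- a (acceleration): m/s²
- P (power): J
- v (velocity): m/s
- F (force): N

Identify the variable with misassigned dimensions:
P

The variable P (power) should have units W, not J.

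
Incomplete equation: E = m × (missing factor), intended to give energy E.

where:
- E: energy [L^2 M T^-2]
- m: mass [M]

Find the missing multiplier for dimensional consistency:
v² (velocity squared), dimensions [L^2 T^-2]

E has dimensions [L^2 M T^-2] and m has dimensions [M].
The missing factor must have dimensions [L^2 M T^-2] / [M] = [L^2 T^-2], i.e. velocity squared (v²).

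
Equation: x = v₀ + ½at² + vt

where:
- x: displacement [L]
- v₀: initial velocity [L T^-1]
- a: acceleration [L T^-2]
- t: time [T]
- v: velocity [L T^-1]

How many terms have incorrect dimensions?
1

LHS x: [L]
- v₀: [L T^-1] ✗
- ½at²: [L] ✓
- vt: [L] ✓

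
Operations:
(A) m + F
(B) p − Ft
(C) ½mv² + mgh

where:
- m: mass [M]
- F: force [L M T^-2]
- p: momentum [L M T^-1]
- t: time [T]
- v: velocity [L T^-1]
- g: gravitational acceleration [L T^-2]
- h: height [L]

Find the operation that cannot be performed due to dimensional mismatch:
(A) m + F

(A) m + F: m [M] and F [L M T^-2] — different dimensions cannot be added/subtracted ✗
(B) p − Ft: p [L M T^-1] and Ft [L M T^-1] — same dimensions ✓
(C) ½mv² + mgh: ½mv² [L^2 M T^-2] and mgh [L^2 M T^-2] — same dimensions ✓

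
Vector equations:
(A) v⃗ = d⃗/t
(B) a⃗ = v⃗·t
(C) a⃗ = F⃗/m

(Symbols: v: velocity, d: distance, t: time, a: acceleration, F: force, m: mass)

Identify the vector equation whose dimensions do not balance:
(B) a⃗ = v⃗·t

(A) v⃗ = d⃗/t: LHS [L T^-1], RHS [L T^-1] ✓ — displacement (vector) divided by time (scalar)
(B) a⃗ = v⃗·t: LHS [L T^-2], RHS [L] ✗ — acceleration is velocity per time; should be v⃗/t
(C) a⃗ = F⃗/m: LHS [L T^-2], RHS [L T^-2] ✓ — force (vector) divided by mass (scalar)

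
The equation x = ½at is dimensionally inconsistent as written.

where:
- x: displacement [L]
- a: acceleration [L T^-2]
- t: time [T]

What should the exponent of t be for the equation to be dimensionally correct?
The exponent of t should be 2: x = ½at^2

The LHS x has dimensions [L]; t has dimensions [T].
As written, the RHS ½at (exponent 1 on t) has dimensions [L T^-1], which does not match.
With exponent 2, the RHS ½at^2 has dimensions [L], matching the LHS.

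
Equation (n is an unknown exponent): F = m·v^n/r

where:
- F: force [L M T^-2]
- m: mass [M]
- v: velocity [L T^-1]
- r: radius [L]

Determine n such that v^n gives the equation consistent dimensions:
n = 2

F has dimensions [L M T^-2]; v has dimensions [L T^-1].
The rest of the RHS has dimensions [L^-1 M], so v^n must supply [L^2 T^-2].
With n = 2: m·v^2/r has dimensions [L M T^-2], matching the LHS ✓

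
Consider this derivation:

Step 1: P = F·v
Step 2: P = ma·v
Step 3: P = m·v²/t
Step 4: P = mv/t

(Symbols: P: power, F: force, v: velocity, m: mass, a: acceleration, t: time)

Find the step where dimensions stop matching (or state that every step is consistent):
Step 4

Step 1: P = F·v → LHS [L^2 M T^-3], RHS [L^2 M T^-3] ✓
Step 2: P = ma·v → LHS [L^2 M T^-3], RHS [L^2 M T^-3] ✓
Step 3: P = m·v²/t → LHS [L^2 M T^-3], RHS [L^2 M T^-3] ✓
Step 4: P = mv/t → LHS [L^2 M T^-3], RHS [L M T^-2] ✗

The first dimensional inconsistency appears in step 4: P = mv/t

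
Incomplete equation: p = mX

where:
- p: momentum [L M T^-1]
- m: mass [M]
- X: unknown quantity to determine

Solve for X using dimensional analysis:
X = v (velocity), dimensions [L T^-1]

p has dimensions [L M T^-1]; the rest of the RHS (m) has dimensions [M].
So X must have dimensions [L T^-1] — X = v (velocity).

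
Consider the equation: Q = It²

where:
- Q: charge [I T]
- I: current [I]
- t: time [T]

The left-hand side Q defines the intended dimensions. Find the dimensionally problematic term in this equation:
The right-hand side term It²

Q has dimensions [I T], but It² has dimensions [I T^2], so the term It² is dimensionally wrong for Q.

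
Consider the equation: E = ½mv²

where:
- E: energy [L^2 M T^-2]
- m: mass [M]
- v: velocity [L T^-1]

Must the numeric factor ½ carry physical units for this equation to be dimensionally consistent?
No

E has dimensions [L^2 M T^-2] and mv² already has dimensions [L^2 M T^-2], so the equation balances without ½ contributing any dimensions. ½ is a pure (dimensionless) number; changing or removing it would not affect dimensional consistency.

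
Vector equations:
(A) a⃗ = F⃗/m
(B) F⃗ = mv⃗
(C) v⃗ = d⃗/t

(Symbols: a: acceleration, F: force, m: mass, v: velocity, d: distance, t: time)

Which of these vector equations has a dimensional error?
(B) F⃗ = mv⃗

(A) a⃗ = F⃗/m: LHS [L T^-2], RHS [L T^-2] ✓ — force (vector) divided by mass (scalar)
(B) F⃗ = mv⃗: LHS [L M T^-2], RHS [L M T^-1] ✗ — mass times velocity is momentum, not force; should be ma⃗
(C) v⃗ = d⃗/t: LHS [L T^-1], RHS [L T^-1] ✓ — displacement (vector) divided by time (scalar)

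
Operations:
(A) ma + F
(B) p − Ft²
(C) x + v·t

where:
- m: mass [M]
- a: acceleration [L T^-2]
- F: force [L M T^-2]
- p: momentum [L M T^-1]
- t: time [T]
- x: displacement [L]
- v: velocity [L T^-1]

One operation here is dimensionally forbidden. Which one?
(B) p − Ft²

(A) ma + F: ma [L M T^-2] and F [L M T^-2] — same dimensions ✓
(B) p − Ft²: p [L M T^-1] and Ft² [L M] — different dimensions cannot be added/subtracted ✗
(C) x + v·t: x [L] and v·t [L] — same dimensions ✓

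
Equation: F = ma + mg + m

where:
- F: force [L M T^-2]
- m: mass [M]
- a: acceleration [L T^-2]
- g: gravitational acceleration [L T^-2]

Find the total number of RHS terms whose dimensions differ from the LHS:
1

LHS F: [L M T^-2]
- ma: [L M T^-2] ✓
- mg: [L M T^-2] ✓
- m: [M] ✗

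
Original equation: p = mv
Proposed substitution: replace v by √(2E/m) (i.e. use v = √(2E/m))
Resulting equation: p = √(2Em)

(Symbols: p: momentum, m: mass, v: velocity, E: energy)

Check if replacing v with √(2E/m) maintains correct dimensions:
Yes

[v] = [L T^-1] and [√(2E/m)] = [L T^-1]. These match, so the substitution replaces a quantity by one of the same dimensions and the result p = √(2Em) has LHS [L M T^-1] vs RHS [L M T^-1] — still consistent.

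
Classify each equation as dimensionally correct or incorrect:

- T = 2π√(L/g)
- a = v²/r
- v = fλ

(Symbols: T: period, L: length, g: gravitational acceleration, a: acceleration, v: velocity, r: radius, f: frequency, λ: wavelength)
Dimensionally correct: T = 2π√(L/g), a = v²/r, v = fλ
Dimensionally incorrect: none
Ordered (correct first, then incorrect): T = 2π√(L/g), a = v²/r, v = fλ

- T = 2π√(L/g): LHS [T], RHS [T] → correct ✓
- a = v²/r: LHS [L T^-2], RHS [L T^-2] → correct ✓
- v = fλ: LHS [L T^-1], RHS [L T^-1] → correct ✓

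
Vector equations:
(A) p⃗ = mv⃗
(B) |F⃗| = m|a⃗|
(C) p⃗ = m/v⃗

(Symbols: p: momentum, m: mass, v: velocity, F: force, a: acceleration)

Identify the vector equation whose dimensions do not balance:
(C) p⃗ = m/v⃗

(A) p⃗ = mv⃗: LHS [L M T^-1], RHS [L M T^-1] ✓ — mass (scalar) times velocity (vector)
(B) |F⃗| = m|a⃗|: LHS [L M T^-2], RHS [L M T^-2] ✓ — magnitudes of vectors are scalars
(C) p⃗ = m/v⃗: LHS [L M T^-1], RHS [L^-1 M T] ✗ — momentum is mass times velocity; should be mv⃗ (and division by a vector is undefined)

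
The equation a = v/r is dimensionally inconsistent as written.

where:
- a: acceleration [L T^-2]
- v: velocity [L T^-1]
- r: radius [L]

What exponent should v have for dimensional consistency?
The exponent of v should be 2: a = v^2/r

The LHS a has dimensions [L T^-2]; v has dimensions [L T^-1].
As written, the RHS v/r (exponent 1 on v) has dimensions [T^-1], which does not match.
With exponent 2, the RHS v^2/r has dimensions [L T^-2], matching the LHS.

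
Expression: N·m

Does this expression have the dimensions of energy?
Yes

The expression N·m has dimensions [L^2 M T^-2], which is exactly energy [L^2 M T^-2].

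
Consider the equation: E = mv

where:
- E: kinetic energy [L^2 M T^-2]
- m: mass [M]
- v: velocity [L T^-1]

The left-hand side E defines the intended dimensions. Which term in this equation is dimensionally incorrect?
The right-hand side term mv

E has dimensions [L^2 M T^-2], but mv has dimensions [L M T^-1], so the term mv is dimensionally wrong for E.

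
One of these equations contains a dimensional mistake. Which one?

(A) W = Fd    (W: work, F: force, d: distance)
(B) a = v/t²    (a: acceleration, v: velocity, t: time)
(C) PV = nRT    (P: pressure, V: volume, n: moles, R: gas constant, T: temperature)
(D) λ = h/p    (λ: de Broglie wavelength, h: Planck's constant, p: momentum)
(B) a = v/t²

The equation (B) a = v/t² is dimensionally incorrect.

LHS (a): [L T^-2]
RHS (v/t²): [L T^-3] ✗

The dimensions do not match. The other three equations balance.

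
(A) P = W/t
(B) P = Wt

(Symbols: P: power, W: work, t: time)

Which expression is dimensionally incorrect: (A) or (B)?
(B)

(A) P = W/t: LHS [L^2 M T^-3], RHS [L^2 M T^-3] ✓
(B) P = Wt: LHS [L^2 M T^-3], RHS [L^2 M T^-1] ✗

Expression (B) P = Wt is dimensionally incorrect.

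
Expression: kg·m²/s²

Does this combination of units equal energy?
Yes

The expression kg·m²/s² has dimensions [L^2 M T^-2], which is exactly energy [L^2 M T^-2].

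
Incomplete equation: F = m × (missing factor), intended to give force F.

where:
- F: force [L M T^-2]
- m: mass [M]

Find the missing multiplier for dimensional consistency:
a (acceleration), dimensions [L T^-2]

F has dimensions [L M T^-2] and m has dimensions [M].
The missing factor must have dimensions [L M T^-2] / [M] = [L T^-2], i.e. acceleration (a).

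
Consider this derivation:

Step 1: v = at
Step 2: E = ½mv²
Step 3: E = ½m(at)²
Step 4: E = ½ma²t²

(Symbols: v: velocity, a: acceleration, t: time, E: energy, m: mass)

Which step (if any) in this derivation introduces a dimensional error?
No step introduces an error — all steps are dimensionally consistent.

Step 1: v = at → LHS [L T^-1], RHS [L T^-1] ✓
Step 2: E = ½mv² → LHS [L^2 M T^-2], RHS [L^2 M T^-2] ✓
Step 3: E = ½m(at)² → LHS [L^2 M T^-2], RHS [L^2 M T^-2] ✓
Step 4: E = ½ma²t² → LHS [L^2 M T^-2], RHS [L^2 M T^-2] ✓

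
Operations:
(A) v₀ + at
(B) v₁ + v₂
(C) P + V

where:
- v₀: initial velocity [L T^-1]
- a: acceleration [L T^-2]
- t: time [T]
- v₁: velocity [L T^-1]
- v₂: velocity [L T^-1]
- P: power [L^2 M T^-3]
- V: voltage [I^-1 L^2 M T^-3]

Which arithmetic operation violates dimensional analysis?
(C) P + V

(A) v₀ + at: v₀ [L T^-1] and at [L T^-1] — same dimensions ✓
(B) v₁ + v₂: v₁ [L T^-1] and v₂ [L T^-1] — same dimensions ✓
(C) P + V: P [L^2 M T^-3] and V [I^-1 L^2 M T^-3] — different dimensions cannot be added/subtracted ✗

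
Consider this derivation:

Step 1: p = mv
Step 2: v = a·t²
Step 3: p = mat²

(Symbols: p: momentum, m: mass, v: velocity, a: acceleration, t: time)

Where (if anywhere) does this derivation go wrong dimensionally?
Step 2

Step 1: p = mv → LHS [L M T^-1], RHS [L M T^-1] ✓
Step 2: v = a·t² → LHS [L T^-1], RHS [L] ✗

The first dimensional inconsistency appears in step 2: v = a·t²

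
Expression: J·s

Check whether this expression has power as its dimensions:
No

The expression J·s has dimensions [L^2 M T^-1], but power has dimensions [L^2 M T^-3].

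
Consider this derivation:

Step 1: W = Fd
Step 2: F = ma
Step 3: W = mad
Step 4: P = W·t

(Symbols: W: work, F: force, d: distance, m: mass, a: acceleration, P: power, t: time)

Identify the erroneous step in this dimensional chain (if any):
Step 4

Step 1: W = Fd → LHS [L^2 M T^-2], RHS [L^2 M T^-2] ✓
Step 2: F = ma → LHS [L M T^-2], RHS [L M T^-2] ✓
Step 3: W = mad → LHS [L^2 M T^-2], RHS [L^2 M T^-2] ✓
Step 4: P = W·t → LHS [L^2 M T^-3], RHS [L^2 M T^-1] ✗

The first dimensional inconsistency appears in step 4: P = W·t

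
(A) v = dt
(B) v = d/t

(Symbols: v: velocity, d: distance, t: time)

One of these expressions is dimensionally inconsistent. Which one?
(A)

(A) v = dt: LHS [L T^-1], RHS [L T] ✗
(B) v = d/t: LHS [L T^-1], RHS [L T^-1] ✓

Expression (A) v = dt is dimensionally incorrect.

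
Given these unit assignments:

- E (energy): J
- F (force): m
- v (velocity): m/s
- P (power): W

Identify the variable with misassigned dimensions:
F

The variable F (force) should have units N, not m.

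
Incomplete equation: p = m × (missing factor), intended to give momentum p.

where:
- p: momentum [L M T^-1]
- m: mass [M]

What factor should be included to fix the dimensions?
v (velocity), dimensions [L T^-1]

p has dimensions [L M T^-1] and m has dimensions [M].
The missing factor must have dimensions [L M T^-1] / [M] = [L T^-1], i.e. velocity (v).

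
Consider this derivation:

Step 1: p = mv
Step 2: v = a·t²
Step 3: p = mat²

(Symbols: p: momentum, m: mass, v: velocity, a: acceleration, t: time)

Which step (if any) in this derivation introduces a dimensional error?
Step 2

Step 1: p = mv → LHS [L M T^-1], RHS [L M T^-1] ✓
Step 2: v = a·t² → LHS [L T^-1], RHS [L] ✗

The first dimensional inconsistency appears in step 2: v = a·t²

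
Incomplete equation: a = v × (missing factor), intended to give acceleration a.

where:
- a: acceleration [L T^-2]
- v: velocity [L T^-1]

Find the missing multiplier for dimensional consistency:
1/t (inverse time), dimensions [T^-1]

a has dimensions [L T^-2] and v has dimensions [L T^-1].
The missing factor must have dimensions [L T^-2] / [L T^-1] = [T^-1], i.e. inverse time (1/t).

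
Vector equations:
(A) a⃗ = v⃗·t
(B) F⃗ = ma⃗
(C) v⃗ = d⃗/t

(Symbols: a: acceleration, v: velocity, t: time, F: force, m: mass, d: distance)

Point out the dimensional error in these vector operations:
(A) a⃗ = v⃗·t

(A) a⃗ = v⃗·t: LHS [L T^-2], RHS [L] ✗ — acceleration is velocity per time; should be v⃗/t
(B) F⃗ = ma⃗: LHS [L M T^-2], RHS [L M T^-2] ✓ — Force and acceleration are vectors, mass is a scalar
(C) v⃗ = d⃗/t: LHS [L T^-1], RHS [L T^-1] ✓ — displacement (vector) divided by time (scalar)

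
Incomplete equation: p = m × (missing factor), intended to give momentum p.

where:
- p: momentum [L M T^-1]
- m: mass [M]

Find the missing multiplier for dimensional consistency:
v (velocity), dimensions [L T^-1]

p has dimensions [L M T^-1] and m has dimensions [M].
The missing factor must have dimensions [L M T^-1] / [M] = [L T^-1], i.e. velocity (v).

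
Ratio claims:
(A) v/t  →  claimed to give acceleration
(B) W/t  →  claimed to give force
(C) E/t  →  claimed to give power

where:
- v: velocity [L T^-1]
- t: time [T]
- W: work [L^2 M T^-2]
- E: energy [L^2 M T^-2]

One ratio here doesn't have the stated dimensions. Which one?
(B) W/t does not give force

(A) v/t: [L T^-2] = acceleration [L T^-2] ✓
(B) W/t: [L^2 M T^-3] ≠ force [L M T^-2] ✗
(C) E/t: [L^2 M T^-3] = power [L^2 M T^-3] ✓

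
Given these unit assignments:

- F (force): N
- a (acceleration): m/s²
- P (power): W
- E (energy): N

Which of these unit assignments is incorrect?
E

The variable E (energy) should have units J, not N.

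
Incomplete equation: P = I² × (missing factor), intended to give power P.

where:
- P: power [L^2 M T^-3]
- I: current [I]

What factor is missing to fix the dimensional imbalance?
R (resistance), dimensions [I^-2 L^2 M T^-3]

P has dimensions [L^2 M T^-3] and I² has dimensions [I^2].
The missing factor must have dimensions [L^2 M T^-3] / [I^2] = [I^-2 L^2 M T^-3], i.e. resistance (R).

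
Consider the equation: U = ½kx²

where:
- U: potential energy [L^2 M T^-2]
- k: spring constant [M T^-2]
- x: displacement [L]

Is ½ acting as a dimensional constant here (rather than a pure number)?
No

U has dimensions [L^2 M T^-2] and kx² already has dimensions [L^2 M T^-2], so the equation balances without ½ contributing any dimensions. ½ is a pure (dimensionless) number; changing or removing it would not affect dimensional consistency.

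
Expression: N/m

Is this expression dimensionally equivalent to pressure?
No

The expression N/m has dimensions [M T^-2], but pressure has dimensions [L^-1 M T^-2].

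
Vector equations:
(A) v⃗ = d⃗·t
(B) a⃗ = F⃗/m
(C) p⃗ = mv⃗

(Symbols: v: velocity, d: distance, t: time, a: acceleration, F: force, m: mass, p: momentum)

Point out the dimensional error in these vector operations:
(A) v⃗ = d⃗·t

(A) v⃗ = d⃗·t: LHS [L T^-1], RHS [L T] ✗ — velocity is displacement per time; should be d⃗/t
(B) a⃗ = F⃗/m: LHS [L T^-2], RHS [L T^-2] ✓ — force (vector) divided by mass (scalar)
(C) p⃗ = mv⃗: LHS [L M T^-1], RHS [L M T^-1] ✓ — mass (scalar) times velocity (vector)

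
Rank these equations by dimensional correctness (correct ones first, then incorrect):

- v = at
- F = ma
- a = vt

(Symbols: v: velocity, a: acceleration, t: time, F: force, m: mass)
Dimensionally correct: v = at, F = ma
Dimensionally incorrect: a = vt
Ordered (correct first, then incorrect): v = at, F = ma, a = vt

- v = at: LHS [L T^-1], RHS [L T^-1] → correct ✓
- F = ma: LHS [L M T^-2], RHS [L M T^-2] → correct ✓
- a = vt: LHS [L T^-2], RHS [L] → incorrect ✗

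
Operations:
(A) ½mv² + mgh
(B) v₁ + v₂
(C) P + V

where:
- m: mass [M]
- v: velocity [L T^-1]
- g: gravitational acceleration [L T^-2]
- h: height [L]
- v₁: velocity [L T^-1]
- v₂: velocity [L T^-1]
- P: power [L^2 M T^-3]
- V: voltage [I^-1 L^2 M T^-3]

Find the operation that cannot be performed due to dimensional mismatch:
(C) P + V

(A) ½mv² + mgh: ½mv² [L^2 M T^-2] and mgh [L^2 M T^-2] — same dimensions ✓
(B) v₁ + v₂: v₁ [L T^-1] and v₂ [L T^-1] — same dimensions ✓
(C) P + V: P [L^2 M T^-3] and V [I^-1 L^2 M T^-3] — different dimensions cannot be added/subtracted ✗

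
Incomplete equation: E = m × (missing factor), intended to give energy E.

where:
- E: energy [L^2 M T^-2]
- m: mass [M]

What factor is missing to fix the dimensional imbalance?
v² (velocity squared), dimensions [L^2 T^-2]

E has dimensions [L^2 M T^-2] and m has dimensions [M].
The missing factor must have dimensions [L^2 M T^-2] / [M] = [L^2 T^-2], i.e. velocity squared (v²).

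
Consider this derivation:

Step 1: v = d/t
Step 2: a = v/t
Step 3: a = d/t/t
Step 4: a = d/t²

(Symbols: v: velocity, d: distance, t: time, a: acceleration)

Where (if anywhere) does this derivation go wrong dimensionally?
No step introduces an error — all steps are dimensionally consistent.

Step 1: v = d/t → LHS [L T^-1], RHS [L T^-1] ✓
Step 2: a = v/t → LHS [L T^-2], RHS [L T^-2] ✓
Step 3: a = d/t/t → LHS [L T^-2], RHS [L T^-2] ✓
Step 4: a = d/t² → LHS [L T^-2], RHS [L T^-2] ✓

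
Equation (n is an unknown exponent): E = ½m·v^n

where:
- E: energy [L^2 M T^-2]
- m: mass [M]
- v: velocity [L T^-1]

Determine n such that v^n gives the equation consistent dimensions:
n = 2

E has dimensions [L^2 M T^-2]; v has dimensions [L T^-1].
The rest of the RHS has dimensions [M], so v^n must supply [L^2 T^-2].
With n = 2: ½m·v^2 has dimensions [L^2 M T^-2], matching the LHS ✓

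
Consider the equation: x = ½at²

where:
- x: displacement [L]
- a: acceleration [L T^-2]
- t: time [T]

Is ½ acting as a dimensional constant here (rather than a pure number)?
No

x has dimensions [L] and at² already has dimensions [L], so the equation balances without ½ contributing any dimensions. ½ is a pure (dimensionless) number; changing or removing it would not affect dimensional consistency.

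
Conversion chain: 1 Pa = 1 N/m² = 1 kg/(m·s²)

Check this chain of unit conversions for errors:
The chain is correct (no errors).

Correct: Pascal is Newton per square meter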